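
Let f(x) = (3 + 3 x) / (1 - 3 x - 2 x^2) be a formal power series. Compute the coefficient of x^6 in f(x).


Write f(x) = sum_{k>=0} a_k x^k. Multiplying both sides by 1 - 3 x - 2 x^2 gives
(1 - 3 x - 2 x^2) sum_{k>=0} a_k x^k = 3 + 3 x.
Matching coefficients:
 x^0: a_0 = 3
 x^1: a_1 - 3 a_0 = 3  =>  a_1 = 3*3 + 3 = 12
 x^k (k >= 2): a_k = 3 a_{k-1} + 2 a_{k-2}.
Iterating: a_2 = 42, a_3 = 150, a_4 = 534, a_5 = 1902, a_6 = 6774.
So the coefficient of x^6 is 6774.

6774


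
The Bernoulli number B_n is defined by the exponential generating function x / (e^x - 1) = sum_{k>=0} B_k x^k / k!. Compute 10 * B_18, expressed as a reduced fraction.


Bernoulli numbers can also be computed recursively via B_0 = 1 and sum_{j=0}^{m} C(m+1, j) B_j = 0 for m >= 1. Odd-index Bernoulli numbers vanish for k >= 3.
Computing B_18 = 43867/798, so 10 * B_18 = 10 * 43867/798 = 219335/399.

219335/399


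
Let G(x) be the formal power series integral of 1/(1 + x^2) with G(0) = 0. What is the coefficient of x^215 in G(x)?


1/(1 + x^2) = sum_{j>=0} (-1)^j x^(2j). Integrating termwise with G(0) = 0:
G(x) = sum_{j>=0} (-1)^j x^(2j+1) / (2j+1) = arctan(x).
Only odd powers are nonzero. For x^215 write 215 = 2*107 + 1, giving
(-1)^107 / 215 = -1/215 = -1/215.

-1/215


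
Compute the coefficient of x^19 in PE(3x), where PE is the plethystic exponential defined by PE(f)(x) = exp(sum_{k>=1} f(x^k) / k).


With f(x) = 3x, the exponent is sum_{k>=1} 3 x^k / k = 3 * (-ln(1 - x)). Exponentiating:
PE(3x) = exp(-3 ln(1 - x)) = 1/(1 - x)^3.
By the negative binomial expansion, [x^n] 1/(1 - x)^3 = C(n + 2, 2).
For n = 19: C(21, 2) = 210.

210


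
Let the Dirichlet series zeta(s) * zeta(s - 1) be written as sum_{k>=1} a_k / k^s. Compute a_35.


Convolution gives a_k = sum_{d | k} d * 1 = sum_{d | k} d = sigma(k), the sum of positive divisors of k.
For k = 35, the divisors are 1, 5, 7, 35, so
sigma(35) = 1 + 5 + 7 + 35 = 48.

48


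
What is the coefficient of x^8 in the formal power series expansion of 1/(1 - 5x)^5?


The general identity 1/(1 - c x)^r = sum_{k>=0} c^k C(k + r - 1, r - 1) x^k follows by substituting y = c x into 1/(1 - y)^r = sum_{k>=0} C(k + r - 1, r - 1) y^k.
For c = 5, r = 5, k = 8:
5^8 * C(12, 4) = 390625 * 495 = 193359375.

193359375


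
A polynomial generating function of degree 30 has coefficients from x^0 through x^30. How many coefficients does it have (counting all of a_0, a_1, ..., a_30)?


A polynomial of degree 30 takes the form a_0 + a_1 x + ... + a_30 x^30.
The number of coefficients is 30 + 1 = 31.

31


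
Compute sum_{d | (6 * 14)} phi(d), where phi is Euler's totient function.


First, 6 * 14 = 84. One classical identity is sum_{d | n} phi(d) = n (each k in [1, n] has a unique gcd with n, and among the k's with gcd(k, n) = n/d there are phi(d) of them). So the sum equals 84. We also verify directly:
Divisors of 84: 1, 2, 3, 4, 6, 7, 12, 14, 21, 28, 42, 84.
phi values: 1, 1, 2, 2, 2, 6, 4, 6, 12, 12, 12, 24.
Sum = 84.

84


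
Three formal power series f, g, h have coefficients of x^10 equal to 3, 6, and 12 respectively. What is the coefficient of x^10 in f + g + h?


Series addition is componentwise:
3 + 6 + 12
= 21

21


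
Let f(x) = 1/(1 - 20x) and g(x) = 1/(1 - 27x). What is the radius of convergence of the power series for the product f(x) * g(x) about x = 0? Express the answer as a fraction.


The radius of 1/(1 - 20x) is 1/20 (nearest singularity at x = 1/20), and the radius of 1/(1 - 27x) is 1/27.
The product f(x)*g(x) = 1/((1 - 20x)(1 - 27x)) has singularities at both 1/20 and 1/27, so its radius of convergence is the distance to the nearest one:
min(1/20, 1/27) = 1/27.

1/27


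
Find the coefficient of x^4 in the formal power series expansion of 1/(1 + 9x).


Write 1/(1 + c x) = 1/(1 - (-c) x) and apply the geometric-series identity
1/(1 - y) = sum_{k>=0} y^k to get 1/(1 + c x) = sum_{k>=0} (-c)^k x^k.
So the coefficient of x^k is (-c)^k = (-1)^k * c^k.
Here c = 9 and k = 4:
(-9)^4 = 1 * 6561 = 6561

6561


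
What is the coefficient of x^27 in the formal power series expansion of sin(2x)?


The Maclaurin series is sin(t) = sum_{k>=0} (-1)^k t^(2k+1) / (2k+1)!, so substituting t = 2x, only odd powers of x are nonzero, with coefficient of x^(2k+1) equal to (-1)^k 2^(2k+1) / (2k+1)!.
Write 27 = 2*13 + 1, giving the coefficient (-1)^13 * 2^27 / 27! = -134217728/10888869450418352160768000000 = -16/1298054391195577640625.

-16/1298054391195577640625


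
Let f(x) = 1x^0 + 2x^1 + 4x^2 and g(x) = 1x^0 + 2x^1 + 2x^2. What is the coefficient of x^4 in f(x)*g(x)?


Cauchy product at x^4:
4*2
= 8

8


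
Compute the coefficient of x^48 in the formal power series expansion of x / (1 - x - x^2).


Let f(x) = sum_{k>=0} a_k x^k. Multiplying f(x) * (1 - x - x^2) = x and matching coefficients gives a_0 = 0, a_1 = 1, and a_k = a_{k-1} + a_{k-2} for k >= 2. These are the Fibonacci numbers F_k.
Iterating from F_0 = 0, F_1 = 1:
F_0=0, F_1=1, F_2=1, F_3=2, F_4=3, F_5=5, F_6=8, F_7=13, F_8=21, F_9=34, ...
F_48 = 4807526976.

4807526976


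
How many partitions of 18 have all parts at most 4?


Using the generating function (1-x)^(-1)(1-x^2)^(-1)...(1-x^4)^(-1),
the coefficient of x^18 counts these restricted partitions.
Result = 84

84


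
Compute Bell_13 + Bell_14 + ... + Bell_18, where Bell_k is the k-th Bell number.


Recall Bell_k counts set partitions of a k-set (with Bell_0 = 1 by convention).
Bell_13 through Bell_18: 27644437, 190899322, 1382958545, 10480142147, 82864869804, 682076806159
Sum = 27644437 + 190899322 + 1382958545 + 10480142147 + 82864869804 + 682076806159 = 777023320414.

777023320414


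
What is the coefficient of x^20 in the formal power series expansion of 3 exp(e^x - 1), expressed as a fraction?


exp(e^x - 1) is the exponential generating function for the Bell numbers Bell_k: exp(e^x - 1) = sum_{k>=0} Bell_k x^k / k!.
So the coefficient of x^20 in 3 exp(e^x - 1) is 3 Bell_20 / 20!.
Computing: Bell_20 = 51724158235372 and 20! = 2432902008176640000, giving
3 * 51724158235372/2432902008176640000 = 263898766507/4137588449280000.

263898766507/4137588449280000


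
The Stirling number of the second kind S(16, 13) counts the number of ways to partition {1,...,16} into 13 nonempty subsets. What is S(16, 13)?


Using the explicit formula S(n,k) = (1/k!) sum_{j=0}^{k} (-1)^(k-j) C(k,j) j^n:
S(16, 13) = 165620
Equivalently, S(n,k) is n! times the coefficient of x^n in the EGF (e^x - 1)^k / k!.

165620


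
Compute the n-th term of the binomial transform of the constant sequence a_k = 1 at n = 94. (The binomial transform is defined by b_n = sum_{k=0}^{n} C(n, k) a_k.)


With a_k = 1 for all k, b_n = sum_{k=0}^{n} C(n, k) = 2^n by the binomial theorem.
For n = 94: 2^94 = 19807040628566084398385987584.

19807040628566084398385987584


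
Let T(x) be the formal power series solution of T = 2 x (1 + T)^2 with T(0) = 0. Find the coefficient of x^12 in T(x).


Apply the Lagrange inversion formula: if T = 2 x * phi(T) with phi(t) = (1 + t)^2, then [x^n] T = 2^n * (1/n) [t^(n-1)] phi(t)^n = 2^n * (1/n) [t^(n-1)] (1 + t)^(2n) = 2^n * (1/n) C(2n, n-1).
Using the identity C(2n, n-1) = C(2n, n) * n / (n+1), the unscaled factor equals C(2n, n) / (n+1) = C_n, the n-th Catalan number.
For n = 12: C_12 = C(24, 12) / 13 = 2704156/13 = 208012.
With the 2^12 = 4096 factor, the coefficient is 4096 * 208012 = 852017152.

852017152


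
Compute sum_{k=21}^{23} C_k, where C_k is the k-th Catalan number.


C_21 through C_23: 24466267020, 91482563640, 343059613650
Sum = 24466267020 + 91482563640 + 343059613650
= 459008444310

459008444310


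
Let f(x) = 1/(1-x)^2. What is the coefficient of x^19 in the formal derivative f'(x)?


Differentiate: d/dx [ 1/(1-x)^r ] = r / (1-x)^(r+1).
Here r = 2, so f'(x) = 2 / (1-x)^3.
The expansion of 1/(1-x)^(r+1) has coefficient of x^n equal to C(n+r, r).
So the coefficient of x^19 in f'(x) is
2 * C(21, 2) = 2 * 210 = 420

420


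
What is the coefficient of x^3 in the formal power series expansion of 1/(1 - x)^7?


The expansion 1/(1 - x)^r = sum_{k>=0} C(k + r - 1, r - 1) x^k follows from the multiset / negative-binomial theorem (or from repeated differentiation of the geometric series).
For r = 7 and k = 3:
C(9, 6) = 362880 / (720 * 6) = 84.

84


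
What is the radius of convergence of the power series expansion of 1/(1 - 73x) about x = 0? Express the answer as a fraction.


Expanding 1/(1 - 73x) = sum_{k>=0} 73^k x^k, the series converges when |73x| < 1, i.e., |x| < 1/73.
So the radius of convergence is 1/73 = 1/73.

1/73


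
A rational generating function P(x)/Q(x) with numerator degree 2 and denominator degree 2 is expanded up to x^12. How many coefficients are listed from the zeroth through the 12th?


Expanding up to x^12 gives the coefficients for x^0, x^1, ..., x^12.
That is 12 + 1 = 13 coefficients in total.

13


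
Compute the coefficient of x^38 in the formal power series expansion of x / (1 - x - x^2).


Let f(x) = sum_{k>=0} a_k x^k. Multiplying f(x) * (1 - x - x^2) = x and matching coefficients gives a_0 = 0, a_1 = 1, and a_k = a_{k-1} + a_{k-2} for k >= 2. These are the Fibonacci numbers F_k.
Iterating from F_0 = 0, F_1 = 1:
F_0=0, F_1=1, F_2=1, F_3=2, F_4=3, F_5=5, F_6=8, F_7=13, F_8=21, F_9=34, ...
F_38 = 39088169.

39088169


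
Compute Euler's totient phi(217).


phi(n) counts integers in [1, n] coprime to n. Using the multiplicative formula phi(n) = n * prod_{p | n} (1 - 1/p):
217 = 7 * 31, so
phi(217) = 217 * (1 - 1/7) * (1 - 1/31) = 180.

180


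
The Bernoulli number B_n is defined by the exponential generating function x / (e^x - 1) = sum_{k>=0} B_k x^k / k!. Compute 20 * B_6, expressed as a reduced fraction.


Bernoulli numbers can also be computed recursively via B_0 = 1 and sum_{j=0}^{m} C(m+1, j) B_j = 0 for m >= 1. Odd-index Bernoulli numbers vanish for k >= 3.
Computing B_6 = 1/42, so 20 * B_6 = 20 * 1/42 = 10/21.

10/21


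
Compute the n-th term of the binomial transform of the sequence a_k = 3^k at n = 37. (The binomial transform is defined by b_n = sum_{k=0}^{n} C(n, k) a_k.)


With a_k = 3^k, b_n = sum_{k=0}^{n} C(n, k) 3^k = (1 + 3)^n by the binomial theorem.
For n = 37: (1 + 3)^37 = 4^37 = 18889465931478580854784.

18889465931478580854784


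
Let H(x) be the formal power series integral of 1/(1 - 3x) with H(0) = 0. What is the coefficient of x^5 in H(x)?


1/(1 - 3x) = sum_{k>=0} 3^k x^k. Integrating termwise with H(0) = 0:
H(x) = sum_{k>=0} 3^k x^(k+1) / (k+1) = sum_{m>=1} 3^(m-1) x^m / m.
For m = 5: 3^4/5 = 81/5 = 81/5.

81/5


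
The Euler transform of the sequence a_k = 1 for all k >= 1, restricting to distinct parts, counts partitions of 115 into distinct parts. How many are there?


Partitions of 115 into distinct parts can be computed via generating function.
Product (1+x)(1+x^2)(1+x^3)...
The coefficient of x^115 = 1490528

1490528


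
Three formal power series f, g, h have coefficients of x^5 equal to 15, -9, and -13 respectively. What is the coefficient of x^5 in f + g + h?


Series addition is componentwise:
15 + -9 + -13
= -7

-7


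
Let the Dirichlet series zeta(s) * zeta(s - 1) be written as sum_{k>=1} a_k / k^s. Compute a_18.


Convolution gives a_k = sum_{d | k} d * 1 = sum_{d | k} d = sigma(k), the sum of positive divisors of k.
For k = 18, the divisors are 1, 2, 3, 6, 9, 18, so
sigma(18) = 1 + 2 + 3 + 6 + 9 + 18 = 39.

39


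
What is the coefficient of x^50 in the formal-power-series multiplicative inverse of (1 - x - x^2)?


Let the inverse be f(x) = sum_{k>=0} a_k x^k. From f(x) * (1 - x - x^2) = 1 and matching coefficients:
 x^0: a_0 = 1.
 x^1: a_1 - a_0 = 0, so a_1 = 1.
 x^k (k >= 2): a_k - a_{k-1} - a_{k-2} = 0, i.e. a_k = a_{k-1} + a_{k-2}.
This is the Fibonacci-type recurrence shifted so that a_0 = a_1 = 1.
Iterating: a_0=1, a_1=1, a_2=2, a_3=3, a_4=5, a_5=8, a_6=13, a_7=21, a_8=34, a_9=55, ...
a_50 = 20365011074.

20365011074


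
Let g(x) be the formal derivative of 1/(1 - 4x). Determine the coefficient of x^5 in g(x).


Differentiate termwise: d/dx sum_{k>=0} 4^k x^k = sum_{k>=1} k 4^k x^(k-1) = sum_{j>=0} (j+1) 4^(j+1) x^j.
Equivalently, d/dx [1/(1 - 4x)] = 4/(1 - 4x)^2.
For j = 5: 6 * 4^6 = 6 * 4096 = 24576.

24576


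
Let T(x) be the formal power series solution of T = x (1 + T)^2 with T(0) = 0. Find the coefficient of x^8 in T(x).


Apply the Lagrange inversion formula: if T = x * phi(T) with phi(t) = (1 + t)^2, then [x^n] T = (1/n) [t^(n-1)] phi(t)^n = (1/n) [t^(n-1)] (1 + t)^(2n) = (1/n) C(2n, n-1).
Using the identity C(2n, n-1) = C(2n, n) * n / (n+1), the unscaled factor equals C(2n, n) / (n+1) = C_n, the n-th Catalan number.
For n = 8: C_8 = C(16, 8) / 9 = 12870/9 = 1430 = 1430.

1430


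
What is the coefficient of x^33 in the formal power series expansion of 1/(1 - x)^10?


The negative binomial / multiset identity is
1/(1 - x)^r = sum_{k>=0} C(k + r - 1, r - 1) x^k.
Here r = 10 and k = 33, so the coefficient is
C(33 + 9, 9) = C(42, 9)
= 445891810

445891810


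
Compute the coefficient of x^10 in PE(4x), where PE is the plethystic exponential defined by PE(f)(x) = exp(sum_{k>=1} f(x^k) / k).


With f(x) = 4x, the exponent is sum_{k>=1} 4 x^k / k = 4 * (-ln(1 - x)). Exponentiating:
PE(4x) = exp(-4 ln(1 - x)) = 1/(1 - x)^4.
By the negative binomial expansion, [x^n] 1/(1 - x)^4 = C(n + 3, 3).
For n = 10: C(13, 3) = 286.

286


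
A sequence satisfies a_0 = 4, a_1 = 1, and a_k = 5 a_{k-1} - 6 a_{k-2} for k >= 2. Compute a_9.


The characteristic equation is t^2 - 5 t + 6 = 0, with roots r_1 = 3 and r_2 = 2 (so c_1 = r_1 + r_2, c_2 = -r_1 r_2 as required).
One can use the closed form a_n = A r_1^n + B r_2^n, but direct iteration is more reliable:
a_0 = 4, a_1 = 1, a_2 = -19, a_3 = -101, a_4 = -391, a_5 = -1349, a_6 = -4399, a_7 = -13901, a_8 = -43111, a_9 = -132149.
So a_9 = -132149.

-132149


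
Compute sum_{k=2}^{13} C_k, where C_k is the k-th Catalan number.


C_2 through C_13: 2, 5, 14, 42, 132, 429, 1430, 4862, 16796, 58786, 208012, 742900
Sum = 2 + 5 + 14 + 42 + 132 + 429 + 1430 + 4862 + 16796 + 58786 + 208012 + 742900
= 1033410

1033410


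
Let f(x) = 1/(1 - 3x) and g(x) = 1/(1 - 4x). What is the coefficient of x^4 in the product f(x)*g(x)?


The coefficient of x^n in f*g is the Cauchy product: sum_{k=0}^{n} a^k * b^(n-k).
With a=3, b=4, n=4:
sum_{k=0}^{4} 3^k * 4^(4-k)
= 781

781


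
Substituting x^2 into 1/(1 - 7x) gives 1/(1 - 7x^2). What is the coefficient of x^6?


The coefficient of x^(2m) in 1/(1 - 7x^2) is 7^m.
With n = 6 = 2*3, the coefficient is 7^3 = 343.

343


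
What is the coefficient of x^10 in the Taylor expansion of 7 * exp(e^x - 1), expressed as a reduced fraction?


exp(e^x - 1) = sum_{k>=0} Bell_k x^k / k!, where Bell_k is the k-th Bell number.
So the coefficient of x^10 is 7 * Bell_10 / 10!.
Computing: Bell_10 = 115975 and 10! = 3628800, giving
7 * 115975/3628800 = 4639/20736.

4639/20736


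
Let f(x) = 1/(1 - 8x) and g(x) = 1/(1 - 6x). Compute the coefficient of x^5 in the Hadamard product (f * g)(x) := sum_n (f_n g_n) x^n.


f has coefficients f_k = 8^k and g has coefficients g_k = 6^k, so the Hadamard product has coefficient (f*g)_k = 8^k * 6^k = 48^k.
For k = 5: 48^5 = 254803968.

254803968


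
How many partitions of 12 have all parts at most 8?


Using the generating function (1-x)^(-1)(1-x^2)^(-1)...(1-x^8)^(-1),
the coefficient of x^12 counts these restricted partitions.
Result = 70

70


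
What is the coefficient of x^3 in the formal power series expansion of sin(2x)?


The Maclaurin series is sin(t) = sum_{k>=0} (-1)^k t^(2k+1) / (2k+1)!, so substituting t = 2x, only odd powers of x are nonzero, with coefficient of x^(2k+1) equal to (-1)^k 2^(2k+1) / (2k+1)!.
Write 3 = 2*1 + 1, giving the coefficient (-1)^1 * 2^3 / 3! = -8/6 = -4/3.

-4/3


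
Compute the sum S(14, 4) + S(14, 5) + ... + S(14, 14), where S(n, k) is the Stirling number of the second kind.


By definition, S(n, k) counts partitions of an n-set into exactly k nonempty blocks.
Computing row n = 14 for k = 4..14:
S(14, k): 10391745, 40075035, 63436373, 49329280, 20912320, 5135130, 752752, 66066, 3367, 91, 1
Sum = 190102160.

190102160


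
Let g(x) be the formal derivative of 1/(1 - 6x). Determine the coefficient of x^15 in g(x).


Differentiate termwise: d/dx sum_{k>=0} 6^k x^k = sum_{k>=1} k 6^k x^(k-1) = sum_{j>=0} (j+1) 6^(j+1) x^j.
Equivalently, d/dx [1/(1 - 6x)] = 6/(1 - 6x)^2.
For j = 15: 16 * 6^16 = 16 * 2821109907456 = 45137758519296.

45137758519296


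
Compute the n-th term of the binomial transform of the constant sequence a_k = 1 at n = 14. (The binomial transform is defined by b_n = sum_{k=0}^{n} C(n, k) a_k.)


With a_k = 1 for all k, b_n = sum_{k=0}^{n} C(n, k) = 2^n by the binomial theorem.
For n = 14: 2^14 = 16384.

16384


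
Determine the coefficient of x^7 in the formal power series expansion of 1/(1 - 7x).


The geometric series identity gives 1/(1 - c x) = sum_{k>=0} c^k x^k, so the coefficient of x^k is c^k.
Here c = 7 and k = 7.
Computing: 7^7 = 823543

823543


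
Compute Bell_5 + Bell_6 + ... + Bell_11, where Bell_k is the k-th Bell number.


Recall Bell_k counts set partitions of a k-set (with Bell_0 = 1 by convention).
Bell_5 through Bell_11: 52, 203, 877, 4140, 21147, 115975, 678570
Sum = 52 + 203 + 877 + 4140 + 21147 + 115975 + 678570 = 820964.

820964


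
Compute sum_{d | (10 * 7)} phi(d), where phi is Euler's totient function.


First, 10 * 7 = 70. One classical identity is sum_{d | n} phi(d) = n (each k in [1, n] has a unique gcd with n, and among the k's with gcd(k, n) = n/d there are phi(d) of them). So the sum equals 70. We also verify directly:
Divisors of 70: 1, 2, 5, 7, 10, 14, 35, 70.
phi values: 1, 1, 4, 6, 4, 6, 24, 24.
Sum = 70.

70


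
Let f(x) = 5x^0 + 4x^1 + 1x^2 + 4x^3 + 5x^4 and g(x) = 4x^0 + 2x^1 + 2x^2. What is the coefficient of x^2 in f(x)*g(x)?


Cauchy product at x^2:
5*2 + 4*2 + 1*4
= 22

22


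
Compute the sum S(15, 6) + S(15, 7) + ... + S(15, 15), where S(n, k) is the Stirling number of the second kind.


By definition, S(n, k) counts partitions of an n-set into exactly k nonempty blocks.
Computing row n = 15 for k = 6..15:
S(15, k): 420693273, 408741333, 216627840, 67128490, 12662650, 1479478, 106470, 4550, 105, 1
Sum = 1127444190.

1127444190


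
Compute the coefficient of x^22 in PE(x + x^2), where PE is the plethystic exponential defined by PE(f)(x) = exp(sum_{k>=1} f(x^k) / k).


With f(x) = x + x^2, the exponent is sum_{k>=1} (x^k + x^(2k)) / k = -ln(1 - x) - ln(1 - x^2). Exponentiating:
PE(x + x^2) = 1 / ((1 - x)(1 - x^2)).
This is the generating function for partitions of n into parts of size 1 or 2. The number of 2's can be any j in 0..11, and the rest are 1's, so
[x^22] = floor(22/2) + 1 = 12.

12


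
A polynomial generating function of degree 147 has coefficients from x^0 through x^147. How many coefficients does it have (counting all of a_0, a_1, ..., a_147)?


A polynomial of degree 147 takes the form a_0 + a_1 x + ... + a_147 x^147.
The number of coefficients is 147 + 1 = 148.

148


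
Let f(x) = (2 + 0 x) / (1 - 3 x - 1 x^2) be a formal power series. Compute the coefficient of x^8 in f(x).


Write f(x) = sum_{k>=0} a_k x^k. Multiplying both sides by 1 - 3 x - 1 x^2 gives
(1 - 3 x - 1 x^2) sum_{k>=0} a_k x^k = 2 + 0 x.
Matching coefficients:
 x^0: a_0 = 2
 x^1: a_1 - 3 a_0 = 0  =>  a_1 = 3*2 + 0 = 6
 x^k (k >= 2): a_k = 3 a_{k-1} + 1 a_{k-2}.
Iterating: a_2 = 20, a_3 = 66, a_4 = 218, a_5 = 720, a_6 = 2378, a_7 = 7854, a_8 = 25940.
So the coefficient of x^8 is 25940.

25940


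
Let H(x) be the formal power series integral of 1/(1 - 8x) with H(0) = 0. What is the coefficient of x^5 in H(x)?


1/(1 - 8x) = sum_{k>=0} 8^k x^k. Integrating termwise with H(0) = 0:
H(x) = sum_{k>=0} 8^k x^(k+1) / (k+1) = sum_{m>=1} 8^(m-1) x^m / m.
For m = 5: 8^4/5 = 4096/5 = 4096/5.

4096/5


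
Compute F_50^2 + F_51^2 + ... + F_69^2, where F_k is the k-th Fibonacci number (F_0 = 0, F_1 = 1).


There is a standard identity sum_{k=0}^{N} F_k^2 = F_N * F_{N+1} (proved inductively from the telescoping relation F_k^2 = F_k F_{k+1} - F_{k-1} F_k). Then
sum_{k=50}^{69} F_k^2 = F_69 F_70 - F_49 F_50.
Computing: F_69 = 117669030460994, F_70 = 190392490709135, F_49 = 7778742049, F_50 = 12586269025.
Sum = 117669030460994 * 190392490709135 - 7778742049 * 12586269025 = 22403299690892383346223247965.

22403299690892383346223247965


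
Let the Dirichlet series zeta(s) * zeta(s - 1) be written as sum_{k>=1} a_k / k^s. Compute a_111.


Convolution gives a_k = sum_{d | k} d * 1 = sum_{d | k} d = sigma(k), the sum of positive divisors of k.
For k = 111, the divisors are 1, 3, 37, 111, so
sigma(111) = 1 + 3 + 37 + 111 = 152.

152


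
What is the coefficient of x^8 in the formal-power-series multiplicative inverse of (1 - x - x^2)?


Let the inverse be f(x) = sum_{k>=0} a_k x^k. From f(x) * (1 - x - x^2) = 1 and matching coefficients:
 x^0: a_0 = 1.
 x^1: a_1 - a_0 = 0, so a_1 = 1.
 x^k (k >= 2): a_k - a_{k-1} - a_{k-2} = 0, i.e. a_k = a_{k-1} + a_{k-2}.
This is the Fibonacci-type recurrence shifted so that a_0 = a_1 = 1.
Iterating: a_0=1, a_1=1, a_2=2, a_3=3, a_4=5, a_5=8, a_6=13, a_7=21, a_8=34
a_8 = 34.

34


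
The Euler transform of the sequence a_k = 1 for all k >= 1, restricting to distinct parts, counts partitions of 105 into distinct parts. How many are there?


Partitions of 105 into distinct parts can be computed via generating function.
Product (1+x)(1+x^2)(1+x^3)...
The coefficient of x^105 = 671418

671418


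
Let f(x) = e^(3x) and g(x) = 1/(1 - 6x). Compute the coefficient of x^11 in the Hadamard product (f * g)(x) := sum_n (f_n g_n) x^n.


Expanding: f_k = 3^k/k! (from e^(3x)) and g_k = 6^k (from 1/(1 - 6x)). So the Hadamard coefficient (f * g)_k = 3^k 6^k / k! = (18)^k / k!.
For k = 11: 18^11/11! = 64268410079232/39916800 = 3099363912/1925.

3099363912/1925


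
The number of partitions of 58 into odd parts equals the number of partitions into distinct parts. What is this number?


Computing partitions of 58 into odd parts (1, 3, 5, ...):
Using the generating function prod_{k>=0} 1/(1-x^(2k+1)),
the count is 8808

8808


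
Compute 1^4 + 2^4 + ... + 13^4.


This power sum has a closed form given by Faulhaber's formula
sum_{k=1}^{m} k^p = (1 / (p + 1)) * sum_{j=0}^{p} C(p + 1, j) B_j m^(p + 1 - j),
but for small m direct computation is fastest:
1 + 16 + 81 + 256 + 625 + 1296 + 2401 + 4096 + 6561 + 10000 + 14641 + 20736 + 28561 = 89271.

89271


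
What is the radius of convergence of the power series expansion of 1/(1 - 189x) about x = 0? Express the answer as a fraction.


Expanding 1/(1 - 189x) = sum_{k>=0} 189^k x^k, the series converges when |189x| < 1, i.e., |x| < 1/189.
So the radius of convergence is 1/189 = 1/189.

1/189


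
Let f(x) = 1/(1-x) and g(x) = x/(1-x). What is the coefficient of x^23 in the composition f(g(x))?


First simplify the composition: f(g(x)) = 1/(1 - x/(1-x)) = (1-x)/((1-x) - x) = (1-x)/(1-2x).
Now extract the coefficient. Write (1-x)/(1-2x) = 1/(1-2x) - x/(1-2x).
The coefficient of x^n in 1/(1-2x) is 2^n, and in x/(1-2x) is 2^(n-1) (for n >= 1).
So the coefficient of x^23 is 2^23 - 2^22 = 8388608 - 4194304 = 4194304.

4194304


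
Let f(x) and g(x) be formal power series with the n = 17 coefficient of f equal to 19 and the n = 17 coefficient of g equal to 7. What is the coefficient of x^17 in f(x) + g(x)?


Addition of formal power series is termwise.
The coefficient of x^17 in f + g = 19 + 7
= 26

26


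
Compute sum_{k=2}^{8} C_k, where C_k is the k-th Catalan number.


C_2 through C_8: 2, 5, 14, 42, 132, 429, 1430
Sum = 2 + 5 + 14 + 42 + 132 + 429 + 1430
= 2054

2054


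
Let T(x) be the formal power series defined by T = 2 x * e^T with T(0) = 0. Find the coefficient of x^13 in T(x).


Apply the Lagrange inversion formula: if T = 2 x * phi(T) with phi(t) = e^t, then
[x^n] T = 2^n * (1/n) [t^(n-1)] phi(t)^n = 2^n * (1/n) [t^(n-1)] e^(n t) = 2^n * (1/n) * n^(n-1) / (n-1)! = 2^n * n^(n-1) / n!.
When c = 1 this is the Cayley count of rooted labeled trees on n vertices, divided by n!.
For n = 13: 2^13 * 13^12 / 13! = 8192 * 23298085122481/6227020800 = 14337283152296/467775.

14337283152296/467775


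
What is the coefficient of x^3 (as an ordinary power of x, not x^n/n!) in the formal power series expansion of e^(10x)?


The exponential series is e^y = sum_{k>=0} y^k / k!. Substituting y = 10x gives
e^(10x) = sum_{k>=0} 10^k x^k / k!.
So the coefficient of x^n is a^n/n! with a = 10, n = 3:
10^3 / 3! = 1000/6 = 500/3

500/3


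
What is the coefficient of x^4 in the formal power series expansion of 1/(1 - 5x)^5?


The general identity 1/(1 - c x)^r = sum_{k>=0} c^k C(k + r - 1, r - 1) x^k follows by substituting y = c x into 1/(1 - y)^r = sum_{k>=0} C(k + r - 1, r - 1) y^k.
For c = 5, r = 5, k = 4:
5^4 * C(8, 4) = 625 * 70 = 43750.

43750


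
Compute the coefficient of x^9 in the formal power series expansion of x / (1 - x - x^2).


Let f(x) = sum_{k>=0} a_k x^k. Multiplying f(x) * (1 - x - x^2) = x and matching coefficients gives a_0 = 0, a_1 = 1, and a_k = a_{k-1} + a_{k-2} for k >= 2. These are the Fibonacci numbers F_k.
Iterating from F_0 = 0, F_1 = 1:
F_0=0, F_1=1, F_2=1, F_3=2, F_4=3, F_5=5, F_6=8, F_7=13, F_8=21, F_9=34
F_9 = 34.

34


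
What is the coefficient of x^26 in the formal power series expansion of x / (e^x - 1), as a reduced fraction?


The exponential generating function for Bernoulli numbers is
x / (e^x - 1) = sum_{k>=0} B_k x^k / k!.
So the coefficient of x^26 in x / (e^x - 1) is B_26 / 26!.
Computing: B_26 = 8553103/6, 26! = 403291461126605635584000000, giving
8553103/6 / 403291461126605635584000000 = 657931/186134520519971831808000000.

657931/186134520519971831808000000


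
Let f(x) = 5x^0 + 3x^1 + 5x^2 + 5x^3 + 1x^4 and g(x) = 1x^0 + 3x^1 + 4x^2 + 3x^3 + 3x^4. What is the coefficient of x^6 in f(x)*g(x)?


Cauchy product at x^6:
5*3 + 5*3 + 1*4
= 34

34


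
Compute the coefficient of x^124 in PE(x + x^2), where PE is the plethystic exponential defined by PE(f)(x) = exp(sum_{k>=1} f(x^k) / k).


With f(x) = x + x^2, the exponent is sum_{k>=1} (x^k + x^(2k)) / k = -ln(1 - x) - ln(1 - x^2). Exponentiating:
PE(x + x^2) = 1 / ((1 - x)(1 - x^2)).
This is the generating function for partitions of n into parts of size 1 or 2. The number of 2's can be any j in 0..62, and the rest are 1's, so
[x^124] = floor(124/2) + 1 = 63.

63


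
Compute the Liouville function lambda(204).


The Liouville function is lambda(k) = (-1)^Omega(k), where Omega(k) counts the prime factors of k with multiplicity.
Factoring: 204 = 2 * 2 * 3 * 17, so Omega(204) = 4.
lambda(204) = (-1)^4 = 1.

1


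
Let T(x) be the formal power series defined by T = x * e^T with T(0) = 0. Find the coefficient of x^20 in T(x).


Apply the Lagrange inversion formula: if T = x * phi(T) with phi(t) = e^t, then
[x^n] T = (1/n) [t^(n-1)] phi(t)^n = (1/n) [t^(n-1)] e^(n t) = (1/n) * n^(n-1) / (n-1)! = n^(n-1) / n!.
When c = 1 this is the Cayley count of rooted labeled trees on n vertices, divided by n!.
For n = 20: 20^19 / 20! = 5242880000000000000000000/2432902008176640000 = 32000000000000000/14849255421.

32000000000000000/14849255421


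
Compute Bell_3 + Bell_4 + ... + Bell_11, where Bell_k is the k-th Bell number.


Recall Bell_k counts set partitions of a k-set (with Bell_0 = 1 by convention).
Bell_3 through Bell_11: 5, 15, 52, 203, 877, 4140, 21147, 115975, 678570
Sum = 5 + 15 + 52 + 203 + 877 + 4140 + 21147 + 115975 + 678570 = 820984.

820984


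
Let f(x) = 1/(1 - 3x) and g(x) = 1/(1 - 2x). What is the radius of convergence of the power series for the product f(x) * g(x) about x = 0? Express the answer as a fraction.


The radius of 1/(1 - 3x) is 1/3 (nearest singularity at x = 1/3), and the radius of 1/(1 - 2x) is 1/2.
The product f(x)*g(x) = 1/((1 - 3x)(1 - 2x)) has singularities at both 1/3 and 1/2, so its radius of convergence is the distance to the nearest one:
min(1/3, 1/2) = 1/3.

1/3


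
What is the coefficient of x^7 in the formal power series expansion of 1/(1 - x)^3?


The expansion 1/(1 - x)^r = sum_{k>=0} C(k + r - 1, r - 1) x^k follows from the multiset / negative-binomial theorem (or from repeated differentiation of the geometric series).
For r = 3 and k = 7:
C(9, 2) = 362880 / (2 * 5040) = 36.

36


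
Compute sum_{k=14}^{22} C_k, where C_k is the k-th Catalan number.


C_14 through C_22: 2674440, 9694845, 35357670, 129644790, 477638700, 1767263190, 6564120420, 24466267020, 91482563640
Sum = 2674440 + 9694845 + 35357670 + 129644790 + 477638700 + 1767263190 + 6564120420 + 24466267020 + 91482563640
= 124935224715

124935224715


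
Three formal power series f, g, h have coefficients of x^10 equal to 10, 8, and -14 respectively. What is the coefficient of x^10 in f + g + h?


Series addition is componentwise:
10 + 8 + -14
= 4

4


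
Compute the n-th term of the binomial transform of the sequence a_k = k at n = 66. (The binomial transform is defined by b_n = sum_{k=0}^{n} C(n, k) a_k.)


With a_k = k, b_n = sum_{k=0}^{n} C(n, k) k. Using k * C(n, k) = n * C(n-1, k-1) gives b_n = n * sum_{k>=1} C(n-1, k-1) = n * 2^(n-1).
For n = 66: 66 * 2^65 = 66 * 36893488147419103232 = 2434970217729660813312.

2434970217729660813312


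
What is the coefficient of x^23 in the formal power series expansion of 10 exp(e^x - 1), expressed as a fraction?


exp(e^x - 1) is the exponential generating function for the Bell numbers Bell_k: exp(e^x - 1) = sum_{k>=0} Bell_k x^k / k!.
So the coefficient of x^23 in 10 exp(e^x - 1) is 10 Bell_23 / 23!.
Computing: Bell_23 = 44152005855084346 and 23! = 25852016738884976640000, giving
10 * 44152005855084346/25852016738884976640000 = 22076002927542173/1292600836944248832000.

22076002927542173/1292600836944248832000


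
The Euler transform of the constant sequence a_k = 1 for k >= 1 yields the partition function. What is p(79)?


The Euler transform converts the sequence a_k = 1 into the number of integer partitions.
Using the recurrence or dynamic programming:
p(79) = 13848650

13848650


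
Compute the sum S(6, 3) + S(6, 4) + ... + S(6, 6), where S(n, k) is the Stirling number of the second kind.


By definition, S(n, k) counts partitions of an n-set into exactly k nonempty blocks.
Computing row n = 6 for k = 3..6:
S(6, k): 90, 65, 15, 1
Sum = 171.

171


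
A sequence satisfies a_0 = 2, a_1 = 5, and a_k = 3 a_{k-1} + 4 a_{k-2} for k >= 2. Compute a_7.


The characteristic equation is t^2 - 3 t - 4 = 0, with roots r_1 = 4 and r_2 = -1 (so c_1 = r_1 + r_2, c_2 = -r_1 r_2 as required).
One can use the closed form a_n = A r_1^n + B r_2^n, but direct iteration is more reliable:
a_0 = 2, a_1 = 5, a_2 = 23, a_3 = 89, a_4 = 359, a_5 = 1433, a_6 = 5735, a_7 = 22937.
So a_7 = 22937.

22937


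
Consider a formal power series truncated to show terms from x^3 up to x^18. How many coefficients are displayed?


From x^3 to x^18 inclusive, the count is 18 - 3 + 1 = 16.

16


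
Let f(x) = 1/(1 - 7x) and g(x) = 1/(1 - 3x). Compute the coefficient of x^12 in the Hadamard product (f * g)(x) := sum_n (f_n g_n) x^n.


f has coefficients f_k = 7^k and g has coefficients g_k = 3^k, so the Hadamard product has coefficient (f*g)_k = 7^k * 3^k = 21^k.
For k = 12: 21^12 = 7355827511386641.

7355827511386641


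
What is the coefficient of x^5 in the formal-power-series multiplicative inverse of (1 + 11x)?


The inverse is 1/(1 + 11x). Apply the geometric identity 1/(1 - y) = sum_{k>=0} y^k with y = -11x:
1/(1 + 11x) = sum_{k>=0} (-11)^k x^k.
So the coefficient of x^5 is (-11)^5 = -161051.

-161051


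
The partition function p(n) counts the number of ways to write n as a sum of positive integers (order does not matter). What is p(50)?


Using the generating function prod_{k>=1} 1/(1-x^k), we compute p(50).
By dynamic programming over parts 1 through 50:
p(50) = 204226

204226


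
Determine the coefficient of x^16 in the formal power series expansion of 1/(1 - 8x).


The geometric series identity gives 1/(1 - c x) = sum_{k>=0} c^k x^k, so the coefficient of x^k is c^k.
Here c = 8 and k = 16.
Computing: 8^16 = 281474976710656

281474976710656


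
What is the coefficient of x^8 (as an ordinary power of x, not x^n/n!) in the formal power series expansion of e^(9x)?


The exponential series is e^y = sum_{k>=0} y^k / k!. Substituting y = 9x gives
e^(9x) = sum_{k>=0} 9^k x^k / k!.
So the coefficient of x^n is a^n/n! with a = 9, n = 8:
9^8 / 8! = 43046721/40320 = 4782969/4480

4782969/4480


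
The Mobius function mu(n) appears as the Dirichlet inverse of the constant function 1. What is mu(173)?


173 = 173 (all distinct primes).
mu(173) = (-1)^1 = -1

-1


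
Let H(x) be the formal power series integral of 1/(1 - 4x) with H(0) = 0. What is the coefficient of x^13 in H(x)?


1/(1 - 4x) = sum_{k>=0} 4^k x^k. Integrating termwise with H(0) = 0:
H(x) = sum_{k>=0} 4^k x^(k+1) / (k+1) = sum_{m>=1} 4^(m-1) x^m / m.
For m = 13: 4^12/13 = 16777216/13 = 16777216/13.

16777216/13


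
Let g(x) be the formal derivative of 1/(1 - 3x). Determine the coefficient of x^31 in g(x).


Differentiate termwise: d/dx sum_{k>=0} 3^k x^k = sum_{k>=1} k 3^k x^(k-1) = sum_{j>=0} (j+1) 3^(j+1) x^j.
Equivalently, d/dx [1/(1 - 3x)] = 3/(1 - 3x)^2.
For j = 31: 32 * 3^32 = 32 * 1853020188851841 = 59296646043258912.

59296646043258912


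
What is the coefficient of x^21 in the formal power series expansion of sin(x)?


The Maclaurin series is sin(t) = sum_{k>=0} (-1)^k t^(2k+1) / (2k+1)!, so substituting t = x, only odd powers of x are nonzero, with coefficient of x^(2k+1) equal to (-1)^k / (2k+1)!.
Write 21 = 2*10 + 1, giving the coefficient (-1)^10 / 21! = 1/51090942171709440000 = 1/51090942171709440000.

1/51090942171709440000


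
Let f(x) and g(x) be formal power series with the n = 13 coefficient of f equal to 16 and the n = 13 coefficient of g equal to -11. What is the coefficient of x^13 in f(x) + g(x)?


Addition of formal power series is termwise.
The coefficient of x^13 in f + g = 16 + -11
= 5

5


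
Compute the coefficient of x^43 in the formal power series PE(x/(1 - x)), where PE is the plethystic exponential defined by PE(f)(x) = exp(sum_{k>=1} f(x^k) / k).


For f(x) = x/(1 - x) we have
sum_{k>=1} f(x^k) / k = sum_{k>=1} (1/k) * x^k / (1 - x^k) = sum_{k, m >= 1} x^(k m) / k,
which after exponentiating simplifies to
PE(x/(1 - x)) = prod_{k>=1} 1 / (1 - x^k).
This is the generating function for the partition function p(n), so the coefficient of x^43 is p(43).
Computing p(43) by dynamic programming over parts 1, 2, ..., 43: p(43) = 63261.

63261


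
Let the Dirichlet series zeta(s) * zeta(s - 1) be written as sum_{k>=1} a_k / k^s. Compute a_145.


Convolution gives a_k = sum_{d | k} d * 1 = sum_{d | k} d = sigma(k), the sum of positive divisors of k.
For k = 145, the divisors are 1, 5, 29, 145, so
sigma(145) = 1 + 5 + 29 + 145 = 180.

180


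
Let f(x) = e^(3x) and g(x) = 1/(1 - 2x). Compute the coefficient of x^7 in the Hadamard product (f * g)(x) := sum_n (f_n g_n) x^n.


Expanding: f_k = 3^k/k! (from e^(3x)) and g_k = 2^k (from 1/(1 - 2x)). So the Hadamard coefficient (f * g)_k = 3^k 2^k / k! = (6)^k / k!.
For k = 7: 6^7/7! = 279936/5040 = 1944/35.

1944/35


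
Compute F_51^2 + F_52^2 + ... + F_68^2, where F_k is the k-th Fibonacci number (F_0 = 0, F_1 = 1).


There is a standard identity sum_{k=0}^{N} F_k^2 = F_N * F_{N+1} (proved inductively from the telescoping relation F_k^2 = F_k F_{k+1} - F_{k-1} F_k). Then
sum_{k=51}^{68} F_k^2 = F_68 F_69 - F_50 F_51.
Computing: F_68 = 72723460248141, F_69 = 117669030460994, F_50 = 12586269025, F_51 = 20365011074.
Sum = 72723460248141 * 117669030460994 - 12586269025 * 20365011074 = 8557298802847881532393329304.

8557298802847881532393329304


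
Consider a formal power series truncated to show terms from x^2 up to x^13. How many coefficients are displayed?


From x^2 to x^13 inclusive, the count is 13 - 2 + 1 = 12.

12


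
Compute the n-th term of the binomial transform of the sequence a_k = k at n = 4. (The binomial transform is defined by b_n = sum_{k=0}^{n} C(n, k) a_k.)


With a_k = k, b_n = sum_{k=0}^{n} C(n, k) k. Using k * C(n, k) = n * C(n-1, k-1) gives b_n = n * sum_{k>=1} C(n-1, k-1) = n * 2^(n-1).
For n = 4: 4 * 2^3 = 4 * 8 = 32.

32


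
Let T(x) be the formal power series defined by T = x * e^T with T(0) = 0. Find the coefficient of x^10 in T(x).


Apply the Lagrange inversion formula: if T = x * phi(T) with phi(t) = e^t, then
[x^n] T = (1/n) [t^(n-1)] phi(t)^n = (1/n) [t^(n-1)] e^(n t) = (1/n) * n^(n-1) / (n-1)! = n^(n-1) / n!.
When c = 1 this is the Cayley count of rooted labeled trees on n vertices, divided by n!.
For n = 10: 10^9 / 10! = 1000000000/3628800 = 156250/567.

156250/567


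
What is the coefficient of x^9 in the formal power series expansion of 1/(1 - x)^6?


The expansion 1/(1 - x)^r = sum_{k>=0} C(k + r - 1, r - 1) x^k follows from the multiset / negative-binomial theorem (or from repeated differentiation of the geometric series).
For r = 6 and k = 9:
C(14, 5) = 87178291200 / (120 * 362880) = 2002.

2002


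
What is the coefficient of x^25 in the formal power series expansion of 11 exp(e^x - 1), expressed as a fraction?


exp(e^x - 1) is the exponential generating function for the Bell numbers Bell_k: exp(e^x - 1) = sum_{k>=0} Bell_k x^k / k!.
So the coefficient of x^25 in 11 exp(e^x - 1) is 11 Bell_25 / 25!.
Computing: Bell_25 = 4638590332229999353 and 25! = 15511210043330985984000000, giving
11 * 4638590332229999353/15511210043330985984000000 = 356814640940769181/108470000303013888000000.

356814640940769181/108470000303013888000000


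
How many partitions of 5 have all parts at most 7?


Using the generating function (1-x)^(-1)(1-x^2)^(-1)...(1-x^7)^(-1),
the coefficient of x^5 counts these restricted partitions.
Result = 7

7


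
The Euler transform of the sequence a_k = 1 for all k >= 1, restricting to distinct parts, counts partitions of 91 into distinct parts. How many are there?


Partitions of 91 into distinct parts can be computed via generating function.
Product (1+x)(1+x^2)(1+x^3)...
The coefficient of x^91 = 206848

206848


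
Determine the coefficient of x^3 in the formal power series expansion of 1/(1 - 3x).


The geometric series identity gives 1/(1 - c x) = sum_{k>=0} c^k x^k, so the coefficient of x^k is c^k.
Here c = 3 and k = 3.
Computing: 3^3 = 27

27


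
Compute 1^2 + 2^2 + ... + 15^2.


This power sum has a closed form given by Faulhaber's formula
sum_{k=1}^{m} k^p = (1 / (p + 1)) * sum_{j=0}^{p} C(p + 1, j) B_j m^(p + 1 - j),
but for small m direct computation is fastest:
1 + 4 + 9 + 16 + 25 + 36 + 49 + 64 + 81 + 100 + 121 + 144 + 169 + 196 + 225 = 1240.

1240


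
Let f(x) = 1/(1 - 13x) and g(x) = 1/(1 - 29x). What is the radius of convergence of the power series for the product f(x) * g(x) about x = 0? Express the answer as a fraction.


The radius of 1/(1 - 13x) is 1/13 (nearest singularity at x = 1/13), and the radius of 1/(1 - 29x) is 1/29.
The product f(x)*g(x) = 1/((1 - 13x)(1 - 29x)) has singularities at both 1/13 and 1/29, so its radius of convergence is the distance to the nearest one:
min(1/13, 1/29) = 1/29.

1/29


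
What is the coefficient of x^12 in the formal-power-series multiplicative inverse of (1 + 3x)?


The inverse is 1/(1 + 3x). Apply the geometric identity 1/(1 - y) = sum_{k>=0} y^k with y = -3x:
1/(1 + 3x) = sum_{k>=0} (-3)^k x^k.
So the coefficient of x^12 is (-3)^12 = 531441.

531441


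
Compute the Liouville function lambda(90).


The Liouville function is lambda(k) = (-1)^Omega(k), where Omega(k) counts the prime factors of k with multiplicity.
Factoring: 90 = 2 * 3 * 3 * 5, so Omega(90) = 4.
lambda(90) = (-1)^4 = 1.

1
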